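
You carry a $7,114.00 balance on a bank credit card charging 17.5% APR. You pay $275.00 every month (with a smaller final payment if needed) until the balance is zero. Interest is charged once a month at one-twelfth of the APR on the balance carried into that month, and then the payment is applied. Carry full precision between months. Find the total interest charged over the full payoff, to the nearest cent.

Monthly rate r = 17.5%/12 = 1.45833% = 0.0145833.
Payoff takes n = ⌈−ln(1 − rB₀/P)/ln(1+r)⌉ = ⌈32.713⌉ = 33 payments; the last is $196.54.
Total paid = 32·$275.00 + $196.54 = $8,996.54.
Total interest = total paid − principal = $8,996.54 − $7,114.00 = $1,882.54.

$1,882.54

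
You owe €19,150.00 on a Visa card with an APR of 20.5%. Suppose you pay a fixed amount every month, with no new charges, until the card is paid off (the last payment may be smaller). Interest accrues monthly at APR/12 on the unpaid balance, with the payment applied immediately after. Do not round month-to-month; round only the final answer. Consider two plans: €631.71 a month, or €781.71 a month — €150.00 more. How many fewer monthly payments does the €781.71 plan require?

Monthly rate r = 20.5%/12 = 1.70833% = 0.0170833.
At €631.71/mo: n = ⌈−ln(1 − rB₀/P)/ln(1+r)⌉ = 44 payments (last €43.95); total interest = total paid − €19,150.00 = €8,057.48.
At €781.71/mo: 33 payments (last €4.42); total interest €5,869.14.
Payments saved = 44 − 33 = 11.

11 fewer payments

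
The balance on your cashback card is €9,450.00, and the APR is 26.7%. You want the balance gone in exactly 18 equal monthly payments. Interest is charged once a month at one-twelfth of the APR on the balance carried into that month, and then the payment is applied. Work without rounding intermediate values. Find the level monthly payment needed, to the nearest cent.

Monthly rate r = 26.7%/12 = 2.225% = 0.02225.
Level-payment amortization: P = B₀·r / (1 − (1+r)^(−n)) = 9450.00·0.02225 / (1 − 1.02225^(−18)).
Denominator 1 − (1+r)^(−18) = 0.327066957.
P = 210.262 / 0.327066957 ≈ 642.87.

€642.87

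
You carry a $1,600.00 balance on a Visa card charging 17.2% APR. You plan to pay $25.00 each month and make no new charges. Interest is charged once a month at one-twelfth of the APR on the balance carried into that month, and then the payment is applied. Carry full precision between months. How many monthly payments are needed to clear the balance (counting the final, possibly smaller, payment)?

Monthly rate r = 17.2%/12 = 1.43333% = 0.0143333.
Recurrence: B ← B·(1+r) − $25.00.
Month 1: interest $22.93; balance after payment $1,597.93.
Month 2: interest $22.90; balance after payment $1,595.84.
Closed form: n = −ln(1 − rB₀/P)/ln(1+r) = −ln(0.082667)/ln(1.01433) ≈ 175.169, so the balance reaches zero during payment 176.

176 months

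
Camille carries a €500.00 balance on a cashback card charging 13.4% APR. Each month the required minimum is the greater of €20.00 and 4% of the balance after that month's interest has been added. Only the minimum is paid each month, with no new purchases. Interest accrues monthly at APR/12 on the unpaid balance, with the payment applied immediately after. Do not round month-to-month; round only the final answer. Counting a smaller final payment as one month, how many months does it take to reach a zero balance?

30 months

Monthly rate r = 13.4%/12 = 1.11667% = 0.0111667.
While 4% of the post-interest balance exceeds €20.00, each month B ← (B·(1+r))·(1 − 0.04), i.e. B shrinks by the factor (1+r)·0.96 = 0.97072.
This holds for months 1–1. Entering month 2 the balance is €485.36; 4% of the post-interest balance is now below €20.00, so the flat €20.00 minimum applies from here.
From month 2 a fixed €20.00 at rate r clears €485.36 in 29 more payments. Total: 1 + 29 = 30 months.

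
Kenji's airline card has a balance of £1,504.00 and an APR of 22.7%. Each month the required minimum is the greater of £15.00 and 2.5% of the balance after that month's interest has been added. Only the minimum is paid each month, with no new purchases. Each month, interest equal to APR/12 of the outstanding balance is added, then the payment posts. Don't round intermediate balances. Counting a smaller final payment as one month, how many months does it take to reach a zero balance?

Monthly rate r = 22.7%/12 = 1.89167% = 0.0189167.
While 2.5% of the post-interest balance exceeds £15.00, each month B ← (B·(1+r))·(1 − 0.025), i.e. B shrinks by the factor (1+r)·0.975 = 0.99344.
This holds for months 1–143. Entering month 144 the balance is £587.13; 2.5% of the post-interest balance is now below £15.00, so the flat £15.00 minimum applies from here.
From month 144 a fixed £15.00 at rate r clears £587.13 in 72 more payments. Total: 143 + 72 = 215 months.

215 months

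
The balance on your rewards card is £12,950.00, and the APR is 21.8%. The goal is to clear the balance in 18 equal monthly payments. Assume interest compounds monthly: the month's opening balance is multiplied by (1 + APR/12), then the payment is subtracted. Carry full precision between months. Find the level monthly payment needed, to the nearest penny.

£849.93

Monthly rate r = 21.8%/12 = 1.81667% = 0.0181667.
Level-payment amortization: P = B₀·r / (1 − (1+r)^(−n)) = 12950.00·0.0181667 / (1 − 1.01817^(−18)).
Denominator 1 − (1+r)^(−18) = 0.276796941.
P = 235.258 / 0.276796941 ≈ 849.93.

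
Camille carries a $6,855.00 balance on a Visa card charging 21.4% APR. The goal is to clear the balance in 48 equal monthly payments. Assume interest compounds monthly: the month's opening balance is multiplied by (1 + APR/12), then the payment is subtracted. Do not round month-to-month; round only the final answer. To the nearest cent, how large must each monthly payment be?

Monthly rate r = 21.4%/12 = 1.78333% = 0.0178333.
Level-payment amortization: P = B₀·r / (1 − (1+r)^(−n)) = 6855.00·0.0178333 / (1 − 1.01783^(−48)).
Denominator 1 − (1+r)^(−48) = 0.571925007.
P = 122.248 / 0.571925007 ≈ 213.75.

$213.75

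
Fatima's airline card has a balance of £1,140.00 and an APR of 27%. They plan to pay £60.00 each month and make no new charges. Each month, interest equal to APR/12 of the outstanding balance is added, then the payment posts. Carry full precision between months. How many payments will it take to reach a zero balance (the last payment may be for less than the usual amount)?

Monthly rate r = 27%/12 = 2.25% = 0.0225.
Recurrence: B ← B·(1+r) − £60.00.
Month 1: interest £25.65; balance after payment £1,105.65.
Month 2: interest £24.88; balance after payment £1,070.53.
Closed form: n = −ln(1 − rB₀/P)/ln(1+r) = −ln(0.5725)/ln(1.0225) ≈ 25.066, so the balance reaches zero during payment 26.

26 months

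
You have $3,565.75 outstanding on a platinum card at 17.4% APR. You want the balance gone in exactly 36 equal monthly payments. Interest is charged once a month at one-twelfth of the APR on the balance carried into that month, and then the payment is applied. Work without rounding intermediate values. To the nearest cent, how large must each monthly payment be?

$127.84

Monthly rate r = 17.4%/12 = 1.45% = 0.0145.
Level-payment amortization: P = B₀·r / (1 − (1+r)^(−n)) = 3565.75·0.0145 / (1 − 1.0145^(−36)).
Denominator 1 − (1+r)^(−36) = 0.404439137.
P = 51.7034 / 0.404439137 ≈ 127.84.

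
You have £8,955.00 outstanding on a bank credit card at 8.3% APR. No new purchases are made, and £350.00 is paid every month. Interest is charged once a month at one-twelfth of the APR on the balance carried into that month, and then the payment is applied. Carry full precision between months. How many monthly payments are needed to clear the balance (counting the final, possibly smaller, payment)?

Monthly rate r = 8.3%/12 = 0.691667% = 0.00691667.
Recurrence: B ← B·(1+r) − £350.00.
Month 1: interest £61.94; balance after payment £8,666.94.
Month 2: interest £59.95; balance after payment £8,376.89.
Closed form: n = −ln(1 − rB₀/P)/ln(1+r) = −ln(0.82303)/ln(1.00692) ≈ 28.255, so the balance reaches zero during payment 29.

29 payments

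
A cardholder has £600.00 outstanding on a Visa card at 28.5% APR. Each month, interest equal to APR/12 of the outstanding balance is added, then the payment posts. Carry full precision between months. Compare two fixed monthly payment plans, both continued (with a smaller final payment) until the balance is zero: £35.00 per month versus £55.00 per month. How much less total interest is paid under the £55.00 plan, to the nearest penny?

Monthly rate r = 28.5%/12 = 2.375% = 0.02375.
At £35.00/mo: n = ⌈−ln(1 − rB₀/P)/ln(1+r)⌉ = 23 payments (last £9.64); total interest = total paid − £600.00 = £179.64.
At £55.00/mo: 13 payments (last £42.78); total interest £102.78.
Interest saved = £179.64 − £102.78 = £76.86.

£76.86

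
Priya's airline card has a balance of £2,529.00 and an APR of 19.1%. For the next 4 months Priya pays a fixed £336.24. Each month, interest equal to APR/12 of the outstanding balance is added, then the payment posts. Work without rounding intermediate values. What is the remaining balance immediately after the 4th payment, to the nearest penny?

£1,316.49

Monthly rate r = 19.1%/12 = 1.59167% = 0.0159167.
Each month: B ← B·(1+r) − £336.24.
Month 1: interest £40.25; balance after payment £2,233.01.
Month 2: interest £35.54; balance after payment £1,932.32.
Month 3: interest £30.76; balance after payment £1,626.83.
Month 4: interest £25.89; balance after payment £1,316.49.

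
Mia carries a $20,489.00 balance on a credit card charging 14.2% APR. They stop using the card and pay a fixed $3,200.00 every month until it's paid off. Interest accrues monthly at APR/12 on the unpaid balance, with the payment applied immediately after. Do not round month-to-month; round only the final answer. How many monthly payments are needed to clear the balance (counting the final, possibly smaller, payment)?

Monthly rate r = 14.2%/12 = 1.18333% = 0.0118333.
Recurrence: B ← B·(1+r) − $3,200.00.
Month 1: interest $242.45; balance after payment $17,531.45.
Month 2: interest $207.46; balance after payment $14,538.91.
Closed form: n = −ln(1 − rB₀/P)/ln(1+r) = −ln(0.92423)/ln(1.01183) ≈ 6.698, so the balance reaches zero during payment 7.

7 months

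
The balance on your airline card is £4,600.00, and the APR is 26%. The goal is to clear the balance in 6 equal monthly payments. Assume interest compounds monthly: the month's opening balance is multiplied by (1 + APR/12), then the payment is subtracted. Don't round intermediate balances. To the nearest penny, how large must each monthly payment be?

£825.84

Monthly rate r = 26%/12 = 2.16667% = 0.0216667.
Level-payment amortization: P = B₀·r / (1 − (1+r)^(−n)) = 4600.00·0.0216667 / (1 − 1.02167^(−6)).
Denominator 1 − (1+r)^(−6) = 0.120684649.
P = 99.6667 / 0.120684649 ≈ 825.84.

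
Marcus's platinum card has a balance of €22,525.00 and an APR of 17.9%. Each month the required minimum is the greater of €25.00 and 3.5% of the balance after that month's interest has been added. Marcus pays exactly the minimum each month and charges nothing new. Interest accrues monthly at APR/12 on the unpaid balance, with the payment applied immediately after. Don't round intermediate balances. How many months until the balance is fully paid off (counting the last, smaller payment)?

Monthly rate r = 17.9%/12 = 1.49167% = 0.0149167.
While 3.5% of the post-interest balance exceeds €25.00, each month B ← (B·(1+r))·(1 − 0.035), i.e. B shrinks by the factor (1+r)·0.965 = 0.97939.
This holds for months 1–167. Entering month 168 the balance is €695.99; 3.5% of the post-interest balance is now below €25.00, so the flat €25.00 minimum applies from here.
From month 168 a fixed €25.00 at rate r clears €695.99 in 37 more payments. Total: 167 + 37 = 204 months.

204 months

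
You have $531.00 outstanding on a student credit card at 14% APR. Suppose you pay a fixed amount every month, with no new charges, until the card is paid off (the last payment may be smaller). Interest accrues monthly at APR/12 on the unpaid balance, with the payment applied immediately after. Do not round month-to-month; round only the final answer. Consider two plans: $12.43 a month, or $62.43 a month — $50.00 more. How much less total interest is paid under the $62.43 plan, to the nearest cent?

$176.88

Monthly rate r = 14%/12 = 1.16667% = 0.0116667.
At $12.43/mo: n = ⌈−ln(1 − rB₀/P)/ln(1+r)⌉ = 60 payments (last $6.00); total interest = total paid − $531.00 = $208.37.
At $62.43/mo: 10 payments (last $0.62); total interest $31.49.
Interest saved = $208.37 − $31.49 = $176.88.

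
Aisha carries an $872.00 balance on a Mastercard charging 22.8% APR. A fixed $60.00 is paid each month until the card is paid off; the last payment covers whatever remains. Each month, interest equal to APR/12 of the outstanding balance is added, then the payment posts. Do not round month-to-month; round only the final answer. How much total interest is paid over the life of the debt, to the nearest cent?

Monthly rate r = 22.8%/12 = 1.9% = 0.019.
Payoff takes n = ⌈−ln(1 − rB₀/P)/ln(1+r)⌉ = ⌈17.169⌉ = 18 payments; the last is $10.21.
Total paid = 17·$60.00 + $10.21 = $1,030.21.
Total interest = total paid − principal = $1,030.21 − $872.00 = $158.21.

$158.21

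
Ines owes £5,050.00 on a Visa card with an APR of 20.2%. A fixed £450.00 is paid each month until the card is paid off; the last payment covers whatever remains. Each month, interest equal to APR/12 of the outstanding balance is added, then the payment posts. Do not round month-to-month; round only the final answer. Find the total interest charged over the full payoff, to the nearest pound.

Monthly rate r = 20.2%/12 = 1.68333% = 0.0168333.
Payoff takes n = ⌈−ln(1 − rB₀/P)/ln(1+r)⌉ = ⌈12.542⌉ = 13 payments; the last is £245.01.
Total paid = 12·£450.00 + £245.01 = £5,645.01.
Total interest = total paid − principal = £5,645.01 − £5,050.00 = £595.01.

£595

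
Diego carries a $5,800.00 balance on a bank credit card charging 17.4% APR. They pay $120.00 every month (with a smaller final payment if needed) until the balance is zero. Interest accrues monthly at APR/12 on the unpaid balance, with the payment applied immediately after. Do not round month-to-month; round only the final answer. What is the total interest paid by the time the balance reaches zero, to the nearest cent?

Monthly rate r = 17.4%/12 = 1.45% = 0.0145.
Payoff takes n = ⌈−ln(1 − rB₀/P)/ln(1+r)⌉ = ⌈83.826⌉ = 84 payments; the last is $99.29.
Total paid = 83·$120.00 + $99.29 = $10,059.29.
Total interest = total paid − principal = $10,059.29 − $5,800.00 = $4,259.29.

$4,259.29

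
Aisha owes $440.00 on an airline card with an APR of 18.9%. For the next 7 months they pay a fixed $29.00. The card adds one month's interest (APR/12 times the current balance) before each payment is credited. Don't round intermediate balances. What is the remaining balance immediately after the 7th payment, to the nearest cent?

Monthly rate r = 18.9%/12 = 1.575% = 0.01575.
Each month: B ← B·(1+r) − $29.00.
Month 1: interest $6.93; balance after payment $417.93.
Month 2: interest $6.58; balance after payment $395.51.
Month 3: interest $6.23; balance after payment $372.74.
Month 4: interest $5.87; balance after payment $349.61.
Month 5: interest $5.51; balance after payment $326.12.
Month 6: interest $5.14; balance after payment $302.26.
Month 7: interest $4.76; balance after payment $278.02.

$278.02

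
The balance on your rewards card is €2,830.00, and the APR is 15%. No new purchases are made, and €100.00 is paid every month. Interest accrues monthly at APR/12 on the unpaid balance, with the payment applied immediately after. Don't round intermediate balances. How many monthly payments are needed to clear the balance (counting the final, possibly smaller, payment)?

36 months

Monthly rate r = 15%/12 = 1.25% = 0.0125.
Recurrence: B ← B·(1+r) − €100.00.
Month 1: interest €35.38; balance after payment €2,765.38.
Month 2: interest €34.57; balance after payment €2,699.94.
Closed form: n = −ln(1 − rB₀/P)/ln(1+r) = −ln(0.64625)/ln(1.0125) ≈ 35.143, so the balance reaches zero during payment 36.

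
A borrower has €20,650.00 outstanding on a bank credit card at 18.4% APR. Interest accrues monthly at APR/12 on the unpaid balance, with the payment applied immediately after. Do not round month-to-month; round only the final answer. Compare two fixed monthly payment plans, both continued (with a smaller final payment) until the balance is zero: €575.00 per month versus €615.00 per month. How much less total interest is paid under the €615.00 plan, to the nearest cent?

Monthly rate r = 18.4%/12 = 1.53333% = 0.0153333.
At €575.00/mo: n = ⌈−ln(1 − rB₀/P)/ln(1+r)⌉ = 53 payments (last €330.12); total interest = total paid − €20,650.00 = €9,580.12.
At €615.00/mo: 48 payments (last €328.60); total interest €8,583.60.
Interest saved = €9,580.12 − €8,583.60 = €996.52.

€996.52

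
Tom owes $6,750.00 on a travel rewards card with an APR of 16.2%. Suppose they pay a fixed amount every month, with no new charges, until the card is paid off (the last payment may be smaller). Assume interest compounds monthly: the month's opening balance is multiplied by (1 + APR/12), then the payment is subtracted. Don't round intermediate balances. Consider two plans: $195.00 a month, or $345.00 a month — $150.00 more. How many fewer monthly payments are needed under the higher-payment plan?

Monthly rate r = 16.2%/12 = 1.35% = 0.0135.
At $195.00/mo: n = ⌈−ln(1 − rB₀/P)/ln(1+r)⌉ = 47 payments (last $188.59); total interest = total paid − $6,750.00 = $2,408.59.
At $345.00/mo: 23 payments (last $301.00); total interest $1,141.00.
Payments saved = 47 − 23 = 24.

24 fewer payments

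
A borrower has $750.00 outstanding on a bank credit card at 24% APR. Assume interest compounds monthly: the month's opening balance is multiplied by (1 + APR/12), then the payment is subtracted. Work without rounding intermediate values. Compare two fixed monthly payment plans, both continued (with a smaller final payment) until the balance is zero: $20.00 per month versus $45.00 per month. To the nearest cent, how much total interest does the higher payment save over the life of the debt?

$478.61

Monthly rate r = 24%/12 = 2% = 0.02.
At $20.00/mo: n = ⌈−ln(1 − rB₀/P)/ln(1+r)⌉ = 71 payments (last $0.11); total interest = total paid − $750.00 = $650.11.
At $45.00/mo: 21 payments (last $21.50); total interest $171.50.
Interest saved = $650.11 − $171.50 = $478.61.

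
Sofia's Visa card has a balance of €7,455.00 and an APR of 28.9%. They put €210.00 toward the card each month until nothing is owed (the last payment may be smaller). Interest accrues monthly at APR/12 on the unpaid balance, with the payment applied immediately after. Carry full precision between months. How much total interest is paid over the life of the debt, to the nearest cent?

Monthly rate r = 28.9%/12 = 2.40833% = 0.0240833.
Payoff takes n = ⌈−ln(1 − rB₀/P)/ln(1+r)⌉ = ⌈81.130⌉ = 82 payments; the last is €27.68.
Total paid = 81·€210.00 + €27.68 = €17,037.68.
Total interest = total paid − principal = €17,037.68 − €7,455.00 = €9,582.68.

€9,582.68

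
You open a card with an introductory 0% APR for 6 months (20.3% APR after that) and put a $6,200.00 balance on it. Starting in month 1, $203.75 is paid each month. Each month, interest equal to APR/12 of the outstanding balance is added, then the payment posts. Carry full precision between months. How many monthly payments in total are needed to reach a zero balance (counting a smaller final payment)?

Promo months 1–6 at r₀ = 0%/12 = 0; months 7+ at r₁ = 20.3%/12 = 0.0169167.
After month 6 (no interest yet): B = $6,200.00 − 6·$203.75 = $4,977.50.
Then at r₁ with $203.75/mo: n₂ = −ln(1 − r₁·B/P)/ln(1+r₁) ≈ 31.78 → 32 more payments.

38 months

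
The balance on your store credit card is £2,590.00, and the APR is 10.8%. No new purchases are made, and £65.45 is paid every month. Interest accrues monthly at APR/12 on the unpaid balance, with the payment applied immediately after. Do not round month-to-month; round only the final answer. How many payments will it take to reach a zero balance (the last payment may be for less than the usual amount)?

50 months

Monthly rate r = 10.8%/12 = 0.9% = 0.009.
Recurrence: B ← B·(1+r) − £65.45.
Month 1: interest £23.31; balance after payment £2,547.86.
Month 2: interest £22.93; balance after payment £2,505.34.
Closed form: n = −ln(1 − rB₀/P)/ln(1+r) = −ln(0.64385)/ln(1.009) ≈ 49.141, so the balance reaches zero during payment 50.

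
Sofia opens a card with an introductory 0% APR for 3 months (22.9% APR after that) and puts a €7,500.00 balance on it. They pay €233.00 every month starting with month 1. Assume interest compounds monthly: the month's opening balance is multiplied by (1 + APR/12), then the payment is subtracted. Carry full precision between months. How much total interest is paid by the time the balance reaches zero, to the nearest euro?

€3,235

Promo months 1–3 at r₀ = 0%/12 = 0; months 4+ at r₁ = 22.9%/12 = 0.0190833.
After month 3 (no interest yet): B = €7,500.00 − 3·€233.00 = €6,801.00.
Then at r₁ with €233.00/mo: n₂ = −ln(1 − r₁·B/P)/ln(1+r₁) ≈ 43.07 → 44 more payments.
Total paid = 46·€233.00 + €17.16 = €10,735.16; interest = €10,735.16 − €7,500.00 = €3,235.16.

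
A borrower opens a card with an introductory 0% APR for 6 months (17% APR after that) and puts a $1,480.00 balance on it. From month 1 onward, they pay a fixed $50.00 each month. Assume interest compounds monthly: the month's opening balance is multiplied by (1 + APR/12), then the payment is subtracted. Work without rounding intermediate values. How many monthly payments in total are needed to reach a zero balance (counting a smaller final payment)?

Promo months 1–6 at r₀ = 0%/12 = 0; months 7+ at r₁ = 17%/12 = 0.0141667.
After month 6 (no interest yet): B = $1,480.00 − 6·$50.00 = $1,180.00.
Then at r₁ with $50.00/mo: n₂ = −ln(1 − r₁·B/P)/ln(1+r₁) ≈ 28.93 → 29 more payments.

35 payments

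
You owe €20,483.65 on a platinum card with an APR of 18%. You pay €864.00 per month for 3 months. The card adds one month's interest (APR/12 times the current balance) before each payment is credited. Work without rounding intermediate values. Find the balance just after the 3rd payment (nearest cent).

€18,788.24

Monthly rate r = 18%/12 = 1.5% = 0.015.
Each month: B ← B·(1+r) − €864.00.
Month 1: interest €307.25; balance after payment €19,926.90.
Month 2: interest €298.90; balance after payment €19,361.81.
Month 3: interest €290.43; balance after payment €18,788.24.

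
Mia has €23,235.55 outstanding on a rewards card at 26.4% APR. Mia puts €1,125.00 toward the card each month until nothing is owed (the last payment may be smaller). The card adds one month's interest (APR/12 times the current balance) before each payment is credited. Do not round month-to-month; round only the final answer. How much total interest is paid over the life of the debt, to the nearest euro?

€8,086

Monthly rate r = 26.4%/12 = 2.2% = 0.022.
Payoff takes n = ⌈−ln(1 − rB₀/P)/ln(1+r)⌉ = ⌈27.840⌉ = 28 payments; the last is €946.65.
Total paid = 27·€1,125.00 + €946.65 = €31,321.65.
Total interest = total paid − principal = €31,321.65 − €23,235.55 = €8,086.10.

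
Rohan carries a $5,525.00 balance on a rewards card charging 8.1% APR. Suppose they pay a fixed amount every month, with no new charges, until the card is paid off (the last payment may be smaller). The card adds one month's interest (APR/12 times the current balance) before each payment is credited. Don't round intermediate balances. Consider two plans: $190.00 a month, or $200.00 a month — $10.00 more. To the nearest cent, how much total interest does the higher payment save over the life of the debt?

$36.03

Monthly rate r = 8.1%/12 = 0.675% = 0.00675.
At $190.00/mo: n = ⌈−ln(1 − rB₀/P)/ln(1+r)⌉ = 33 payments (last $91.49); total interest = total paid − $5,525.00 = $646.49.
At $200.00/mo: 31 payments (last $135.46); total interest $610.46.
Interest saved = $646.49 − $610.46 = $36.03.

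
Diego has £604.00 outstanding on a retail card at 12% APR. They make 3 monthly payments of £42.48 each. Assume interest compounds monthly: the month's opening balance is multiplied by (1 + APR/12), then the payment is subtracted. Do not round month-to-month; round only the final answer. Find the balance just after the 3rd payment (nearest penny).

£493.58

Monthly rate r = 12%/12 = 1% = 0.01.
Each month: B ← B·(1+r) − £42.48.
Month 1: interest £6.04; balance after payment £567.56.
Month 2: interest £5.68; balance after payment £530.76.
Month 3: interest £5.31; balance after payment £493.58.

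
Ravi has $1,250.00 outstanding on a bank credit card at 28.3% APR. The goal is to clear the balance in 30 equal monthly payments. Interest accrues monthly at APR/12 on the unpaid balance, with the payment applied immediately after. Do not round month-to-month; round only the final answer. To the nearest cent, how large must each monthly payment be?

Monthly rate r = 28.3%/12 = 2.35833% = 0.0235833.
Level-payment amortization: P = B₀·r / (1 − (1+r)^(−n)) = 1250.00·0.0235833 / (1 − 1.02358^(−30)).
Denominator 1 − (1+r)^(−30) = 0.503060148.
P = 29.4792 / 0.503060148 ≈ 58.60.

$58.60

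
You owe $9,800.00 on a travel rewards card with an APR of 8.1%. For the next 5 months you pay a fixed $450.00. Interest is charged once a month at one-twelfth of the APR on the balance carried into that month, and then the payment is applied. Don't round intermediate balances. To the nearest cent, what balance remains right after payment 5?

Monthly rate r = 8.1%/12 = 0.675% = 0.00675.
Each month: B ← B·(1+r) − $450.00.
Month 1: interest $66.15; balance after payment $9,416.15.
Month 2: interest $63.56; balance after payment $9,029.71.
Month 3: interest $60.95; balance after payment $8,640.66.
Month 4: interest $58.32; balance after payment $8,248.98.
Month 5: interest $55.68; balance after payment $7,854.66.

$7,854.66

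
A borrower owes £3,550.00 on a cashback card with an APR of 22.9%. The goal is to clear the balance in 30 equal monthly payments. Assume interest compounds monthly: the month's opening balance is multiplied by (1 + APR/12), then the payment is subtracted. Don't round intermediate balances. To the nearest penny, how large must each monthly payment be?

£156.52

Monthly rate r = 22.9%/12 = 1.90833% = 0.0190833.
Level-payment amortization: P = B₀·r / (1 − (1+r)^(−n)) = 3550.00·0.0190833 / (1 − 1.01908^(−30)).
Denominator 1 − (1+r)^(−30) = 0.432835511.
P = 67.7458 / 0.432835511 ≈ 156.52.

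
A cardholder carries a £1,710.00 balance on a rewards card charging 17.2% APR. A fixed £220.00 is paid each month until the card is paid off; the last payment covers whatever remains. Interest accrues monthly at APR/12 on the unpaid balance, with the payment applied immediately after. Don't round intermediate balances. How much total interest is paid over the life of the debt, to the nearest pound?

£116

Monthly rate r = 17.2%/12 = 1.43333% = 0.0143333.
Payoff takes n = ⌈−ln(1 − rB₀/P)/ln(1+r)⌉ = ⌈8.300⌉ = 9 payments; the last is £66.27.
Total paid = 8·£220.00 + £66.27 = £1,826.27.
Total interest = total paid − principal = £1,826.27 − £1,710.00 = £116.27.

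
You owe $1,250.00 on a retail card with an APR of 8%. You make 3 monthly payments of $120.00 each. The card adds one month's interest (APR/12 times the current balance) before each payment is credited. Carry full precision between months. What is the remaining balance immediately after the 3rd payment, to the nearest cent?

Monthly rate r = 8%/12 = 0.666667% = 0.00666667.
Each month: B ← B·(1+r) − $120.00.
Month 1: interest $8.33; balance after payment $1,138.33.
Month 2: interest $7.59; balance after payment $1,025.92.
Month 3: interest $6.84; balance after payment $912.76.

$912.76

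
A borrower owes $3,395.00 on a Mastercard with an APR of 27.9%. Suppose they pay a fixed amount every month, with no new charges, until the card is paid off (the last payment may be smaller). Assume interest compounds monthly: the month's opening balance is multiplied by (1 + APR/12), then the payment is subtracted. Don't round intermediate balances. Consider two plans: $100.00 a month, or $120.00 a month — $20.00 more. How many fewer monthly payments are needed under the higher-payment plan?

Monthly rate r = 27.9%/12 = 2.325% = 0.02325.
At $100.00/mo: n = ⌈−ln(1 − rB₀/P)/ln(1+r)⌉ = 68 payments (last $76.70); total interest = total paid − $3,395.00 = $3,381.70.
At $120.00/mo: 47 payments (last $78.88); total interest $2,203.88.
Payments saved = 68 − 47 = 21.

21 fewer payments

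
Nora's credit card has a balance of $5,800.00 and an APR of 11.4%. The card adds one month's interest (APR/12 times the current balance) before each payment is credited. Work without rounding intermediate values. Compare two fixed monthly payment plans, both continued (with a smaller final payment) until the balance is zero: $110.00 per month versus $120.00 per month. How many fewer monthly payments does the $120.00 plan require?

Monthly rate r = 11.4%/12 = 0.95% = 0.0095.
At $110.00/mo: n = ⌈−ln(1 − rB₀/P)/ln(1+r)⌉ = 74 payments (last $55.28); total interest = total paid − $5,800.00 = $2,285.28.
At $120.00/mo: 66 payments (last $0.75); total interest $2,000.75.
Payments saved = 74 − 66 = 8.

8 fewer payments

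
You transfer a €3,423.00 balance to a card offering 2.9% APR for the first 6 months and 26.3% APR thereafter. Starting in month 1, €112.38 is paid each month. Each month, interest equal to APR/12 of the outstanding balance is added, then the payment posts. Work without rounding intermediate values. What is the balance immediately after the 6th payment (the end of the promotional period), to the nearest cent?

Promo months 1–6 at r₀ = 2.9%/12 = 0.00241667; months 7+ at r₁ = 26.3%/12 = 0.0219167.
After month 6: iterate B ← B·(1+r₀) − €112.38 for 6 months → €2,794.57.

€2,794.57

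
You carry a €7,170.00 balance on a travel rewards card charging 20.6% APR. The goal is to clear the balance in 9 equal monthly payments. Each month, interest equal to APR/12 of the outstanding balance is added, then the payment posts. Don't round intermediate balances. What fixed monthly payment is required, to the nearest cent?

€866.60

Monthly rate r = 20.6%/12 = 1.71667% = 0.0171667.
Level-payment amortization: P = B₀·r / (1 − (1+r)^(−n)) = 7170.00·0.0171667 / (1 − 1.01717^(−9)).
Denominator 1 − (1+r)^(−9) = 0.142032328.
P = 123.085 / 0.142032328 ≈ 866.60.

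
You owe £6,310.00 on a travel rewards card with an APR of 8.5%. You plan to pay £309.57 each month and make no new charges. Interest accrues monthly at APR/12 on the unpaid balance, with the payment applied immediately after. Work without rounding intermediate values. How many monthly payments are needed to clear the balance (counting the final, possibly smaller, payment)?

Monthly rate r = 8.5%/12 = 0.708333% = 0.00708333.
Recurrence: B ← B·(1+r) − £309.57.
Month 1: interest £44.70; balance after payment £6,045.13.
Month 2: interest £42.82; balance after payment £5,778.38.
Closed form: n = −ln(1 − rB₀/P)/ln(1+r) = −ln(0.85562)/ln(1.00708) ≈ 22.091, so the balance reaches zero during payment 23.

23 months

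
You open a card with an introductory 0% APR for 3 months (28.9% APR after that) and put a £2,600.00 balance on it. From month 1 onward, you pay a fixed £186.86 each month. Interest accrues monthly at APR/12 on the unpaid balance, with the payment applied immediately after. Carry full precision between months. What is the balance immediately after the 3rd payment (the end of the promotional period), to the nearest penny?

£2,039.42

Promo months 1–3 at r₀ = 0%/12 = 0; months 4+ at r₁ = 28.9%/12 = 0.0240833.
After month 3 (no interest yet): B = £2,600.00 − 3·£186.86 = £2,039.42.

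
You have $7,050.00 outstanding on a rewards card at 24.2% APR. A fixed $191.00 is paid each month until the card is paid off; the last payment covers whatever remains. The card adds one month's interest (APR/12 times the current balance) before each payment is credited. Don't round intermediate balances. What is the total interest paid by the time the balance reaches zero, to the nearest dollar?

$5,999

Monthly rate r = 24.2%/12 = 2.01667% = 0.0201667.
Payoff takes n = ⌈−ln(1 − rB₀/P)/ln(1+r)⌉ = ⌈68.318⌉ = 69 payments; the last is $61.08.
Total paid = 68·$191.00 + $61.08 = $13,049.08.
Total interest = total paid − principal = $13,049.08 − $7,050.00 = $5,999.08.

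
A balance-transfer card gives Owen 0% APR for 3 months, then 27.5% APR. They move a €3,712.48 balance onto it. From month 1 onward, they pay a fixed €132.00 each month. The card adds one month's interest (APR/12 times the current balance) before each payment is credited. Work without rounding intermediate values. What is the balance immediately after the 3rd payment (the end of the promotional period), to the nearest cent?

€3,316.48

Promo months 1–3 at r₀ = 0%/12 = 0; months 4+ at r₁ = 27.5%/12 = 0.0229167.
After month 3 (no interest yet): B = €3,712.48 − 3·€132.00 = €3,316.48.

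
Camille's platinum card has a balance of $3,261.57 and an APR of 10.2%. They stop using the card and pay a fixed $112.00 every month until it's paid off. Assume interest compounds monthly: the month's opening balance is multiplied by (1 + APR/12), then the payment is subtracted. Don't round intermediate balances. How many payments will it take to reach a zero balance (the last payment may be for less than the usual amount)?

34 months

Monthly rate r = 10.2%/12 = 0.85% = 0.0085.
Recurrence: B ← B·(1+r) − $112.00.
Month 1: interest $27.72; balance after payment $3,177.29.
Month 2: interest $27.01; balance after payment $3,092.30.
Closed form: n = −ln(1 − rB₀/P)/ln(1+r) = −ln(0.75247)/ln(1.0085) ≈ 33.600, so the balance reaches zero during payment 34.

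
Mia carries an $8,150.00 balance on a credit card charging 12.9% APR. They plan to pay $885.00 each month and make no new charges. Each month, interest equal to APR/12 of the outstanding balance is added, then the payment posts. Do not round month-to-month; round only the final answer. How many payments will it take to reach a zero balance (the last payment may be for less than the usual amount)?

10 payments

Monthly rate r = 12.9%/12 = 1.075% = 0.01075.
Recurrence: B ← B·(1+r) − $885.00.
Month 1: interest $87.61; balance after payment $7,352.61.
Month 2: interest $79.04; balance after payment $6,546.65.
Closed form: n = −ln(1 − rB₀/P)/ln(1+r) = −ln(0.901)/ln(1.01075) ≈ 9.749, so the balance reaches zero during payment 10.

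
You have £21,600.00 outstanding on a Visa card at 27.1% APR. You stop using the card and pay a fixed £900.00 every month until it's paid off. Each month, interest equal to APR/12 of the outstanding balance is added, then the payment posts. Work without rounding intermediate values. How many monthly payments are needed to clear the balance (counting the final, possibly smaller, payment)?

Monthly rate r = 27.1%/12 = 2.25833% = 0.0225833.
Recurrence: B ← B·(1+r) − £900.00.
Month 1: interest £487.80; balance after payment £21,187.80.
Month 2: interest £478.49; balance after payment £20,766.29.
Closed form: n = −ln(1 − rB₀/P)/ln(1+r) = −ln(0.458)/ln(1.02258) ≈ 34.967, so the balance reaches zero during payment 35.

35 months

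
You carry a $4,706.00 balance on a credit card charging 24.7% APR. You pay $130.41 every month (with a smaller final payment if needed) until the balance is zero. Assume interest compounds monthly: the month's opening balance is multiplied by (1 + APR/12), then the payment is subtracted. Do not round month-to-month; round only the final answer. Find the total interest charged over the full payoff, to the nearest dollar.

Monthly rate r = 24.7%/12 = 2.05833% = 0.0205833.
Payoff takes n = ⌈−ln(1 − rB₀/P)/ln(1+r)⌉ = ⌈66.643⌉ = 67 payments; the last is $84.11.
Total paid = 66·$130.41 + $84.11 = $8,691.17.
Total interest = total paid − principal = $8,691.17 − $4,706.00 = $3,985.17.

$3,985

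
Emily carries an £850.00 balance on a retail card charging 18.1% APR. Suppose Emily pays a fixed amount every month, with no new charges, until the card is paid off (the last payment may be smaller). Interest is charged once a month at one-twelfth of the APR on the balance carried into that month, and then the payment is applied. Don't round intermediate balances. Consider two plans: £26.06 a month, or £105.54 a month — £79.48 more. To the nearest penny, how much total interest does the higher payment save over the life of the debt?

Monthly rate r = 18.1%/12 = 1.50833% = 0.0150833.
At £26.06/mo: n = ⌈−ln(1 − rB₀/P)/ln(1+r)⌉ = 46 payments (last £6.20); total interest = total paid − £850.00 = £328.90.
At £105.54/mo: 9 payments (last £68.91); total interest £63.23.
Interest saved = £328.90 − £63.23 = £265.67.

£265.67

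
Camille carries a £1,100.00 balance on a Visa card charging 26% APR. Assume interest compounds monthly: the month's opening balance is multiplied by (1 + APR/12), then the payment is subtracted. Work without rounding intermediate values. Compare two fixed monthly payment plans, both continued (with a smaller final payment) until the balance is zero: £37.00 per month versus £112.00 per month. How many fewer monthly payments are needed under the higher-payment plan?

Monthly rate r = 26%/12 = 2.16667% = 0.0216667.
At £37.00/mo: n = ⌈−ln(1 − rB₀/P)/ln(1+r)⌉ = 49 payments (last £7.55); total interest = total paid − £1,100.00 = £683.55.
At £112.00/mo: 12 payments (last £18.36); total interest £150.36.
Payments saved = 49 − 12 = 37.

37 fewer payments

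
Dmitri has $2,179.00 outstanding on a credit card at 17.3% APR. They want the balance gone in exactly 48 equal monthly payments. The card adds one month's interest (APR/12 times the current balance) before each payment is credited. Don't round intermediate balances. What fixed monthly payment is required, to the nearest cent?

Monthly rate r = 17.3%/12 = 1.44167% = 0.0144167.
Level-payment amortization: P = B₀·r / (1 − (1+r)^(−n)) = 2179.00·0.0144167 / (1 − 1.01442^(−48)).
Denominator 1 − (1+r)^(−48) = 0.496946757.
P = 31.4139 / 0.496946757 ≈ 63.21.

$63.21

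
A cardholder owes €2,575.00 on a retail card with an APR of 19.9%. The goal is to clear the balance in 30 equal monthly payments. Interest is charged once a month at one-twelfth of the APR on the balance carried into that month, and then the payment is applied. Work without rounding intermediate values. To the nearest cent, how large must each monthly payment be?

€109.64

Monthly rate r = 19.9%/12 = 1.65833% = 0.0165833.
Level-payment amortization: P = B₀·r / (1 − (1+r)^(−n)) = 2575.00·0.0165833 / (1 − 1.01658^(−30)).
Denominator 1 − (1+r)^(−30) = 0.389465174.
P = 42.7021 / 0.389465174 ≈ 109.64.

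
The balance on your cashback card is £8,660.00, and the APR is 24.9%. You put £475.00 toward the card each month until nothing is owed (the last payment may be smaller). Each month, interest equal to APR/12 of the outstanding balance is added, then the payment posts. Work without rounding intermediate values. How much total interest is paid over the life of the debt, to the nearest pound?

Monthly rate r = 24.9%/12 = 2.075% = 0.02075.
Payoff takes n = ⌈−ln(1 − rB₀/P)/ln(1+r)⌉ = ⌈23.143⌉ = 24 payments; the last is £68.60.
Total paid = 23·£475.00 + £68.60 = £10,993.60.
Total interest = total paid − principal = £10,993.60 − £8,660.00 = £2,333.60.

£2,334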